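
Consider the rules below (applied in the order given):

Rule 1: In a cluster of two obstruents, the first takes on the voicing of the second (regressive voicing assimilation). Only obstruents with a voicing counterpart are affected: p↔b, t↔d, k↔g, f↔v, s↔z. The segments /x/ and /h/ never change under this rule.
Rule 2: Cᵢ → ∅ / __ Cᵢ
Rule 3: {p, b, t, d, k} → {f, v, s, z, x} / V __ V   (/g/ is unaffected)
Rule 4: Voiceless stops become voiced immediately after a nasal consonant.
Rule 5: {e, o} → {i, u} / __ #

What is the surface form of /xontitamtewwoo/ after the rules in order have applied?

Rule 1 (regressive voicing assimilation): no segment meets the environment; /xontitamtewwoo/ is unchanged.
Rule 2 (degemination): /ww/ is a geminate; the first /w/ deletes. /xontitamtewwoo/ → xontitamtewoo.
Rule 3 (intervocalic spirantization): /t/ is a stop between vowels /i/ and /a/, so it spirantizes to the fricative [s]. /xontitamtewoo/ → xontisamtewoo.
Rule 4 (post-nasal voicing): /t/ is a voiceless stop immediately after the nasal /n/, so it voices to [d]. /t/ is a voiceless stop immediately after the nasal /m/, so it voices to [d]. /xontisamtewoo/ → xondisamdewoo.
Rule 5 (final vowel raising): /o/ is a mid vowel in word-final position, so it raises to [u]. /xondisamdewoo/ → xondisamdewou.

xondisamdewou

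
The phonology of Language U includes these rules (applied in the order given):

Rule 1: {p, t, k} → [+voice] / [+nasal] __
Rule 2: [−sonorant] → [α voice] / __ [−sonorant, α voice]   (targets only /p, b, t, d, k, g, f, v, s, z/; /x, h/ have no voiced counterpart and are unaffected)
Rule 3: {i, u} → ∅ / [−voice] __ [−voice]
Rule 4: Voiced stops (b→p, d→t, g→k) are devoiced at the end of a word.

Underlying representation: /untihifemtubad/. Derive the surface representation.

undihfemdubat

Rule 1 (post-nasal voicing): /t/ is a voiceless stop immediately after the nasal /n/, so it voices to [d]. /t/ is a voiceless stop immediately after the nasal /m/, so it voices to [d]. /untihifemtubad/ → undihifemdubad.
Rule 2 (regressive voicing assimilation): no segment meets the environment; /undihifemdubad/ is unchanged.
Rule 3 (high vowel syncope): /i/ is a high vowel flanked by voiceless consonants /h/ and /f/, so it deletes. /undihifemdubad/ → undihfemdubad.
Rule 4 (final devoicing): /d/ is a voiced stop in word-final position, so it devoices to [t]. /undihfemdubad/ → undihfemdubat.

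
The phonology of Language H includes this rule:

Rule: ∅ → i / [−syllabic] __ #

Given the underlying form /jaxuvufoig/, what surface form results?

jaxuvufoigi

the form ends in the consonant /g/, so [i] is inserted word-finally.
Surface form: [jaxuvufoigi].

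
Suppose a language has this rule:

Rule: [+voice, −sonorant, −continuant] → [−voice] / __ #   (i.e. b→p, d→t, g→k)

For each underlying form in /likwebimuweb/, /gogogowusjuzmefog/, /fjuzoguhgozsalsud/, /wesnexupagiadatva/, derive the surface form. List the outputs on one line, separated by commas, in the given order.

/likwebimuweb/: /b/ is a voiced stop in word-final position, so it devoices to [p]. → [likwebimuwep].
/gogogowusjuzmefog/: /g/ is a voiced stop in word-final position, so it devoices to [k]. → [gogogowusjuzmefok].
/fjuzoguhgozsalsud/: /d/ is a voiced stop in word-final position, so it devoices to [t]. → [fjuzoguhgozsalsut].
/wesnexupagiadatva/: the rule's environment is not met; surfaces unchanged as [wesnexupagiadatva].

likwebimuwep, gogogowusjuzmefok, fjuzoguhgozsalsut, wesnexupagiadatva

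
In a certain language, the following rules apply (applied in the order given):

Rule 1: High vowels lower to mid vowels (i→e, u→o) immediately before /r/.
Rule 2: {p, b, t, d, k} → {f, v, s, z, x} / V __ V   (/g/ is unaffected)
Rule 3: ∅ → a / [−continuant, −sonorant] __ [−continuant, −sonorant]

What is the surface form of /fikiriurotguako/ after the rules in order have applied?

fixeriorotaguaxo

Rule 1 (pre-rhotic lowering): /i/ is a high vowel immediately before /r/, so it lowers to [e]. /u/ is a high vowel immediately before /r/, so it lowers to [o]. /fikiriurotguako/ → fikeriorotguako.
Rule 2 (intervocalic spirantization): /k/ is a stop between vowels /i/ and /e/, so it spirantizes to the fricative [x]. /k/ is a stop between vowels /a/ and /o/, so it spirantizes to the fricative [x]. /fikeriorotguako/ → fixeriorotguaxo.
Rule 3 (stop-cluster a-epenthesis): /t/ and /g/ form a stop–stop cluster, so [a] is inserted between them. /fixeriorotguaxo/ → fixeriorotaguaxo.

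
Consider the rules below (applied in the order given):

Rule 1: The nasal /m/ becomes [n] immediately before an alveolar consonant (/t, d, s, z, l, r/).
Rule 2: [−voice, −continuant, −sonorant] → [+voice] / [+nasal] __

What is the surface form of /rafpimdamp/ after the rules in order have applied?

Rule 1 (nasal place assimilation): /m/ precedes the alveolar consonant /d/, so it assimilates in place to [n]. /rafpimdamp/ → rafpindamp.
Rule 2 (post-nasal voicing): /p/ is a voiceless stop immediately after the nasal /m/, so it voices to [b]. /rafpindamp/ → rafpindamb.

rafpindamb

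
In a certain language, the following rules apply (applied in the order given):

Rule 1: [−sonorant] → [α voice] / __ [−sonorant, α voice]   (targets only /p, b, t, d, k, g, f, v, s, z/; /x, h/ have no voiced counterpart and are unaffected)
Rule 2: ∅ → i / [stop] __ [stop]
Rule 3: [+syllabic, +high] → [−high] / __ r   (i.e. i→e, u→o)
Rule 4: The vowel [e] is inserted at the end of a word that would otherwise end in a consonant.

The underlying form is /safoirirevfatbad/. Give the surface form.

Rule 1 (regressive voicing assimilation): /v/ precedes the voiceless obstruent /f/, so it devoices to [f] by assimilation. /t/ precedes the voiced obstruent /b/, so it voices to [d] by assimilation. /safoirirevfatbad/ → safoirireffadbad.
Rule 2 (stop-cluster i-epenthesis): /d/ and /b/ form a stop–stop cluster, so [i] is inserted between them. /safoirireffadbad/ → safoirireffadibad.
Rule 3 (pre-rhotic lowering): /i/ is a high vowel immediately before /r/, so it lowers to [e]. /i/ is a high vowel immediately before /r/, so it lowers to [e]. /safoirireffadibad/ → safoerereffadibad.
Rule 4 (final e-epenthesis): the form ends in the consonant /d/, so [e] is inserted word-finally. /safoerereffadibad/ → safoerereffadibade.

safoerereffadibade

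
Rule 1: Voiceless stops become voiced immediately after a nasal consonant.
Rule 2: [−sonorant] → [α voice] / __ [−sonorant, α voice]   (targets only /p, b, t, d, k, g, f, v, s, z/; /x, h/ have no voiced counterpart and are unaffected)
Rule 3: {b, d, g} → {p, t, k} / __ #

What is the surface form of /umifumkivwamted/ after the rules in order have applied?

umifumgivwamdet

Rule 1 (post-nasal voicing): /k/ is a voiceless stop immediately after the nasal /m/, so it voices to [g]. /t/ is a voiceless stop immediately after the nasal /m/, so it voices to [d]. /umifumkivwamted/ → umifumgivwamded.
Rule 2 (regressive voicing assimilation): no segment meets the environment; /umifumgivwamded/ is unchanged.
Rule 3 (final devoicing): /d/ is a voiced stop in word-final position, so it devoices to [t]. /umifumgivwamded/ → umifumgivwamdet.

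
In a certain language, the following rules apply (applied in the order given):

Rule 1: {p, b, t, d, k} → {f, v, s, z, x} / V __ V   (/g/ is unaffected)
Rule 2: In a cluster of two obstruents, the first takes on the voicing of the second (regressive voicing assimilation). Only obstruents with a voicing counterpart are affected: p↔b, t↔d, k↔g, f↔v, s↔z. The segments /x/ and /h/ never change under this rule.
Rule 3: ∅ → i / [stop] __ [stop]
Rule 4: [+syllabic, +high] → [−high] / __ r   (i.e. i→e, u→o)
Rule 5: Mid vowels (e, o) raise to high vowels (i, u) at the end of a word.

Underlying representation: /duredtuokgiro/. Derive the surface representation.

doretituogigeru

Rule 1 (intervocalic spirantization): no segment meets the environment; /duredtuokgiro/ is unchanged.
Rule 2 (regressive voicing assimilation): /d/ precedes the voiceless obstruent /t/, so it devoices to [t] by assimilation. /k/ precedes the voiced obstruent /g/, so it voices to [g] by assimilation. /duredtuokgiro/ → durettuoggiro.
Rule 3 (stop-cluster i-epenthesis): /t/ and /t/ form a stop–stop cluster, so [i] is inserted between them. /g/ and /g/ form a stop–stop cluster, so [i] is inserted between them. /durettuoggiro/ → duretituogigiro.
Rule 4 (pre-rhotic lowering): /u/ is a high vowel immediately before /r/, so it lowers to [o]. /i/ is a high vowel immediately before /r/, so it lowers to [e]. /duretituogigiro/ → doretituogigero.
Rule 5 (final vowel raising): /o/ is a mid vowel in word-final position, so it raises to [u]. /doretituogigero/ → doretituogigeru.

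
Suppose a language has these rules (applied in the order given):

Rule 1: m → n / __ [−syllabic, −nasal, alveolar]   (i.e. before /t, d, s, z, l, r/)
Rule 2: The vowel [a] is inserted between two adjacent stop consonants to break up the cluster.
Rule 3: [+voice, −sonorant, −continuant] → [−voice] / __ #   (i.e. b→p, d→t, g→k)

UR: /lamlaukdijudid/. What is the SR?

lanlaukadijudit

Rule 1 (nasal place assimilation): /m/ precedes the alveolar consonant /l/, so it assimilates in place to [n]. /lamlaukdijudid/ → lanlaukdijudid.
Rule 2 (stop-cluster a-epenthesis): /k/ and /d/ form a stop–stop cluster, so [a] is inserted between them. /lanlaukdijudid/ → lanlaukadijudid.
Rule 3 (final devoicing): /d/ is a voiced stop in word-final position, so it devoices to [t]. /lanlaukadijudid/ → lanlaukadijudit.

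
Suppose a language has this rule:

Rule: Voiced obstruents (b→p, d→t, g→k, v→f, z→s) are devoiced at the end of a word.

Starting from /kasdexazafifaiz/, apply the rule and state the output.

Scanning /kasdexazafifaiz/: /d/ at position 4 is not in the conditioning environment; /z/ at position 8 is not in the conditioning environment; /z/ is a voiced obstruent in word-final position, so it devoices to [s].
Result: [kasdexazafifais].

kasdexazafifais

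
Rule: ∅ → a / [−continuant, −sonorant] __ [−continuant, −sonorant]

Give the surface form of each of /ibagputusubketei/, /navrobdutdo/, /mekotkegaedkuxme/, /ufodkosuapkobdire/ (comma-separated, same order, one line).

ibagaputusubaketei, navrobadutado, mekotakegaedakuxme, ufodakosuapakobadire

/ibagputusubketei/: /g/ and /p/ form a stop–stop cluster, so [a] is inserted between them. /b/ and /k/ form a stop–stop cluster, so [a] is inserted between them. → [ibagaputusubaketei].
/navrobdutdo/: /b/ and /d/ form a stop–stop cluster, so [a] is inserted between them. /t/ and /d/ form a stop–stop cluster, so [a] is inserted between them. → [navrobadutado].
/mekotkegaedkuxme/: /t/ and /k/ form a stop–stop cluster, so [a] is inserted between them. /d/ and /k/ form a stop–stop cluster, so [a] is inserted between them. → [mekotakegaedakuxme].
/ufodkosuapkobdire/: /d/ and /k/ form a stop–stop cluster, so [a] is inserted between them. /p/ and /k/ form a stop–stop cluster, so [a] is inserted between them. /b/ and /d/ form a stop–stop cluster, so [a] is inserted between them. → [ufodakosuapakobadire].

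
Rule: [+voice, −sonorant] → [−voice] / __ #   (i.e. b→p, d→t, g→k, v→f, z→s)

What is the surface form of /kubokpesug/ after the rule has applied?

Scanning /kubokpesug/: /b/ at position 3 is not in the conditioning environment; /g/ is a voiced obstruent in word-final position, so it devoices to [k].
Result: [kubokpesuk].

kubokpesuk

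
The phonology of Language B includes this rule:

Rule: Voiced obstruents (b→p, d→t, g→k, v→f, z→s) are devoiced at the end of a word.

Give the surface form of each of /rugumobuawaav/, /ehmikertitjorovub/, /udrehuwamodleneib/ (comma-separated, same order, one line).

/rugumobuawaav/: /v/ is a voiced obstruent in word-final position, so it devoices to [f]. → [rugumobuawaaf].
/ehmikertitjorovub/: /b/ is a voiced obstruent in word-final position, so it devoices to [p]. → [ehmikertitjorovup].
/udrehuwamodleneib/: /b/ is a voiced obstruent in word-final position, so it devoices to [p]. → [udrehuwamodleneip].

rugumobuawaaf, ehmikertitjorovup, udrehuwamodleneip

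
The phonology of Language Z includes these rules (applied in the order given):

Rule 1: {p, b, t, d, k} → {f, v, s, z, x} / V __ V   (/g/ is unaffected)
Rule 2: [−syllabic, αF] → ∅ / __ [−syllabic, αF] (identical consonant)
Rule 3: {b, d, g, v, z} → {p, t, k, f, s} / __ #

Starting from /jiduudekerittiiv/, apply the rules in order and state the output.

Rule 1 (intervocalic spirantization): /d/ is a stop between vowels /i/ and /u/, so it spirantizes to the fricative [z]. /d/ is a stop between vowels /u/ and /e/, so it spirantizes to the fricative [z]. /k/ is a stop between vowels /e/ and /e/, so it spirantizes to the fricative [x]. /jiduudekerittiiv/ → jizuuzexerittiiv.
Rule 2 (degemination): /tt/ is a geminate; the first /t/ deletes. /jizuuzexerittiiv/ → jizuuzexeritiiv.
Rule 3 (final devoicing): /v/ is a voiced obstruent in word-final position, so it devoices to [f]. /jizuuzexeritiiv/ → jizuuzexeritiif.

jizuuzexeritiif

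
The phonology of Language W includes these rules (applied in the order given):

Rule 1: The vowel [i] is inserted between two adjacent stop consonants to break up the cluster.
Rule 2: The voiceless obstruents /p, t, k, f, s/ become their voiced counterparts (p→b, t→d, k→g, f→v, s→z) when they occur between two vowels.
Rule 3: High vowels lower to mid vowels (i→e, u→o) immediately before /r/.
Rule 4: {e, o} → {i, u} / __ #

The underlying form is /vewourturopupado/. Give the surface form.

Rule 1 (stop-cluster i-epenthesis): no segment meets the environment; /vewourturopupado/ is unchanged.
Rule 2 (intervocalic voicing): /p/ is a voiceless obstruent between vowels /o/ and /u/, so it voices to [b]. /p/ is a voiceless obstruent between vowels /u/ and /a/, so it voices to [b]. /vewourturopupado/ → vewourturobubado.
Rule 3 (pre-rhotic lowering): /u/ is a high vowel immediately before /r/, so it lowers to [o]. /u/ is a high vowel immediately before /r/, so it lowers to [o]. /vewourturobubado/ → vewoortorobubado.
Rule 4 (final vowel raising): /o/ is a mid vowel in word-final position, so it raises to [u]. /vewoortorobubado/ → vewoortorobubadu.

vewoortorobubadu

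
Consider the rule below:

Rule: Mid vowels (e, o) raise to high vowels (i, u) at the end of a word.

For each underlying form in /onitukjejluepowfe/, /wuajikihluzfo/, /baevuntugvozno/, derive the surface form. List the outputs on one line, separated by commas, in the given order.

/onitukjejluepowfe/: /e/ is a mid vowel in word-final position, so it raises to [i]. → [onitukjejluepowfi].
/wuajikihluzfo/: /o/ is a mid vowel in word-final position, so it raises to [u]. → [wuajikihluzfu].
/baevuntugvozno/: /o/ is a mid vowel in word-final position, so it raises to [u]. → [baevuntugvoznu].

onitukjejluepowfi, wuajikihluzfu, baevuntugvoznu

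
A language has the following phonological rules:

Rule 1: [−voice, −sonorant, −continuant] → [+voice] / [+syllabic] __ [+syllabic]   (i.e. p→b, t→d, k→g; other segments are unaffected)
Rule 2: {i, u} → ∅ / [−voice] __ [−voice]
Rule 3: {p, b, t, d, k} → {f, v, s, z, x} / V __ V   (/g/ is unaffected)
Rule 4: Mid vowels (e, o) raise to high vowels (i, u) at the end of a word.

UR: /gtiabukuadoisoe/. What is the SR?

gtiavuguazoisoi

Rule 1 (intervocalic voicing): /k/ is a voiceless stop between vowels /u/ and /u/, so it voices to [g]. /gtiabukuadoisoe/ → gtiabuguadoisoe.
Rule 2 (high vowel syncope): no segment meets the environment; /gtiabuguadoisoe/ is unchanged.
Rule 3 (intervocalic spirantization): /b/ is a stop between vowels /a/ and /u/, so it spirantizes to the fricative [v]. /d/ is a stop between vowels /a/ and /o/, so it spirantizes to the fricative [z]. /gtiabuguadoisoe/ → gtiavuguazoisoe.
Rule 4 (final vowel raising): /e/ is a mid vowel in word-final position, so it raises to [i]. /gtiavuguazoisoe/ → gtiavuguazoisoi.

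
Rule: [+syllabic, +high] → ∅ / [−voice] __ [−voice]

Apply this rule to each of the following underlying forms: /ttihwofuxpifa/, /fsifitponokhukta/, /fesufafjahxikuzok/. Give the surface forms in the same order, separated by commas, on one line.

/ttihwofuxpifa/: /i/ is a high vowel flanked by voiceless consonants /t/ and /h/, so it deletes. /u/ is a high vowel flanked by voiceless consonants /f/ and /x/, so it deletes. /i/ is a high vowel flanked by voiceless consonants /p/ and /f/, so it deletes. → [tthwofxpfa].
/fsifitponokhukta/: /i/ is a high vowel flanked by voiceless consonants /s/ and /f/, so it deletes. /i/ is a high vowel flanked by voiceless consonants /f/ and /t/, so it deletes. /u/ is a high vowel flanked by voiceless consonants /h/ and /k/, so it deletes. → [fsftponokhkta].
/fesufafjahxikuzok/: /u/ is a high vowel flanked by voiceless consonants /s/ and /f/, so it deletes. /i/ is a high vowel flanked by voiceless consonants /x/ and /k/, so it deletes. → [fesfafjahxkuzok].

tthwofxpfa, fsftponokhkta, fesfafjahxkuzok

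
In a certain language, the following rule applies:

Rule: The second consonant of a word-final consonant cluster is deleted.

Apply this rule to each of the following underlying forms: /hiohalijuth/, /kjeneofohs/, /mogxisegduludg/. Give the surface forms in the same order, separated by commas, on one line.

hiohalijut, kjeneofoh, mogxisegdulud

/hiohalijuth/: /h/ is the second consonant of a word-final cluster /th/, so it deletes. → [hiohalijut].
/kjeneofohs/: /s/ is the second consonant of a word-final cluster /hs/, so it deletes. → [kjeneofoh].
/mogxisegduludg/: /g/ is the second consonant of a word-final cluster /dg/, so it deletes. → [mogxisegdulud].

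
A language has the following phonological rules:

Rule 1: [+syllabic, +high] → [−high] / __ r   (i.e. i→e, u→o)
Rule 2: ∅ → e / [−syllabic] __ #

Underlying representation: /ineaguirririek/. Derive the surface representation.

ineaguerrerieke

Rule 1 (pre-rhotic lowering): /i/ is a high vowel immediately before /r/, so it lowers to [e]. /i/ is a high vowel immediately before /r/, so it lowers to [e]. /ineaguirririek/ → ineaguerreriek.
Rule 2 (final e-epenthesis): the form ends in the consonant /k/, so [e] is inserted word-finally. /ineaguerreriek/ → ineaguerrerieke.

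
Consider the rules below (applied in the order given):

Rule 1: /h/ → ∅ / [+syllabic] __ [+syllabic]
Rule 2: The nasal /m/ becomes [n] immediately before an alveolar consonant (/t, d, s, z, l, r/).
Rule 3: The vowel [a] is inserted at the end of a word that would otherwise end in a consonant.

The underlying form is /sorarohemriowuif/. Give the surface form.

soraroenriowuifa

Rule 1 (intervocalic h-deletion): /h/ occurs between vowels /o/ and /e/, so it deletes. /sorarohemriowuif/ → soraroemriowuif.
Rule 2 (nasal place assimilation): /m/ precedes the alveolar consonant /r/, so it assimilates in place to [n]. /soraroemriowuif/ → soraroenriowuif.
Rule 3 (final a-epenthesis): the form ends in the consonant /f/, so [a] is inserted word-finally. /soraroenriowuif/ → soraroenriowuifa.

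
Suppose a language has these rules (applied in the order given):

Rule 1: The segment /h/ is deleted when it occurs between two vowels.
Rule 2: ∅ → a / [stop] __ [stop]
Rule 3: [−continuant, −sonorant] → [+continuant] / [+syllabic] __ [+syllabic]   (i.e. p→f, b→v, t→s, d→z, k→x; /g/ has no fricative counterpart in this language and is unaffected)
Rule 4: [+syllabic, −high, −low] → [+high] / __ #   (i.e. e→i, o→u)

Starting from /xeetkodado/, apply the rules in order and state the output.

xeesaxozazu

Rule 1 (intervocalic h-deletion): no segment meets the environment; /xeetkodado/ is unchanged.
Rule 2 (stop-cluster a-epenthesis): /t/ and /k/ form a stop–stop cluster, so [a] is inserted between them. /xeetkodado/ → xeetakodado.
Rule 3 (intervocalic spirantization): /t/ is a stop between vowels /e/ and /a/, so it spirantizes to the fricative [s]. /k/ is a stop between vowels /a/ and /o/, so it spirantizes to the fricative [x]. /d/ is a stop between vowels /o/ and /a/, so it spirantizes to the fricative [z]. /d/ is a stop between vowels /a/ and /o/, so it spirantizes to the fricative [z]. /xeetakodado/ → xeesaxozazo.
Rule 4 (final vowel raising): /o/ is a mid vowel in word-final position, so it raises to [u]. /xeesaxozazo/ → xeesaxozazu.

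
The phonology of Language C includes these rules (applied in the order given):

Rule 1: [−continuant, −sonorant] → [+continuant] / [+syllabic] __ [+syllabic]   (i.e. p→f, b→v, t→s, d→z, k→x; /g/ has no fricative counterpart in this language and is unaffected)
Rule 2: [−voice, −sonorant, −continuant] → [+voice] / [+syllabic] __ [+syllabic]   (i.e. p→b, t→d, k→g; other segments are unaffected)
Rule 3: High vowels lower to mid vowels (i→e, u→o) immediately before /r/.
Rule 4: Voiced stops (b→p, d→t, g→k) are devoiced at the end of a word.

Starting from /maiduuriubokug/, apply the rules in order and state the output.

maizuoriuvoxuk

Rule 1 (intervocalic spirantization): /d/ is a stop between vowels /i/ and /u/, so it spirantizes to the fricative [z]. /b/ is a stop between vowels /u/ and /o/, so it spirantizes to the fricative [v]. /k/ is a stop between vowels /o/ and /u/, so it spirantizes to the fricative [x]. /maiduuriubokug/ → maizuuriuvoxug.
Rule 2 (intervocalic voicing): no segment meets the environment; /maizuuriuvoxug/ is unchanged.
Rule 3 (pre-rhotic lowering): /u/ is a high vowel immediately before /r/, so it lowers to [o]. /maizuuriuvoxug/ → maizuoriuvoxug.
Rule 4 (final devoicing): /g/ is a voiced stop in word-final position, so it devoices to [k]. /maizuoriuvoxug/ → maizuoriuvoxuk.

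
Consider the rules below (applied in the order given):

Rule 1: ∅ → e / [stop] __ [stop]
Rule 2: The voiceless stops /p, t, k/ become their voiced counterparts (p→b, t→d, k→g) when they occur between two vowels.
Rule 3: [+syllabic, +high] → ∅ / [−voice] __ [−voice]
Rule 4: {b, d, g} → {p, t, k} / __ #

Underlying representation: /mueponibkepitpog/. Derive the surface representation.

muebonibegebidebok

Rule 1 (stop-cluster e-epenthesis): /b/ and /k/ form a stop–stop cluster, so [e] is inserted between them. /t/ and /p/ form a stop–stop cluster, so [e] is inserted between them. /mueponibkepitpog/ → mueponibekepitepog.
Rule 2 (intervocalic voicing): /p/ is a voiceless stop between vowels /e/ and /o/, so it voices to [b]. /k/ is a voiceless stop between vowels /e/ and /e/, so it voices to [g]. /p/ is a voiceless stop between vowels /e/ and /i/, so it voices to [b]. /t/ is a voiceless stop between vowels /i/ and /e/, so it voices to [d]. /p/ is a voiceless stop between vowels /e/ and /o/, so it voices to [b]. /mueponibekepitepog/ → muebonibegebidebog.
Rule 3 (high vowel syncope): no segment meets the environment; /muebonibegebidebog/ is unchanged.
Rule 4 (final devoicing): /g/ is a voiced stop in word-final position, so it devoices to [k]. /muebonibegebidebog/ → muebonibegebidebok.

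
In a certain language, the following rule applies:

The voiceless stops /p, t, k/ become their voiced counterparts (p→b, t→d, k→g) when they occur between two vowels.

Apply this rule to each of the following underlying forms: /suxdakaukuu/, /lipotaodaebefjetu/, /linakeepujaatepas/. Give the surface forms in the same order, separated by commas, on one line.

/suxdakaukuu/: /k/ is a voiceless stop between vowels /a/ and /a/, so it voices to [g]. /k/ is a voiceless stop between vowels /u/ and /u/, so it voices to [g]. → [suxdagauguu].
/lipotaodaebefjetu/: /p/ is a voiceless stop between vowels /i/ and /o/, so it voices to [b]. /t/ is a voiceless stop between vowels /o/ and /a/, so it voices to [d]. /t/ is a voiceless stop between vowels /e/ and /u/, so it voices to [d]. → [libodaodaebefjedu].
/linakeepujaatepas/: /k/ is a voiceless stop between vowels /a/ and /e/, so it voices to [g]. /p/ is a voiceless stop between vowels /e/ and /u/, so it voices to [b]. /t/ is a voiceless stop between vowels /a/ and /e/, so it voices to [d]. /p/ is a voiceless stop between vowels /e/ and /a/, so it voices to [b]. → [linageebujaadebas].

suxdagauguu, libodaodaebefjedu, linageebujaadebas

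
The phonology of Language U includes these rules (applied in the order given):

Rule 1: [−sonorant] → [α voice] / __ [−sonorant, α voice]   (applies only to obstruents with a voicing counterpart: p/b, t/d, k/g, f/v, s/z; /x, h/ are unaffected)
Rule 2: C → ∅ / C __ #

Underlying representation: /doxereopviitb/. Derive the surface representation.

doxereobviid

Rule 1 (regressive voicing assimilation): /p/ precedes the voiced obstruent /v/, so it voices to [b] by assimilation. /t/ precedes the voiced obstruent /b/, so it voices to [d] by assimilation. /doxereopviitb/ → doxereobviidb.
Rule 2 (final cluster simplification): /b/ is the second consonant of a word-final cluster /db/, so it deletes. /doxereobviidb/ → doxereobviid.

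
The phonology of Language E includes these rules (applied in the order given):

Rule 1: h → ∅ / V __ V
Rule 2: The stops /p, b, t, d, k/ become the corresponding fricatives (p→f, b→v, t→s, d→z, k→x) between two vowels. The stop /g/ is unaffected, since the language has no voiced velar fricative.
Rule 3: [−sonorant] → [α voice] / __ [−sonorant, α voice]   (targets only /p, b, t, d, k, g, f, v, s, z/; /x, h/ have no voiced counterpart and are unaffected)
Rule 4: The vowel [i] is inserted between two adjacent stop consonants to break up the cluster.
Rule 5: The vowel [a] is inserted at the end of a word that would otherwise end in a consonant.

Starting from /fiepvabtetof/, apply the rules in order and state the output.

Rule 1 (intervocalic h-deletion): no segment meets the environment; /fiepvabtetof/ is unchanged.
Rule 2 (intervocalic spirantization): /t/ is a stop between vowels /e/ and /o/, so it spirantizes to the fricative [s]. /fiepvabtetof/ → fiepvabtesof.
Rule 3 (regressive voicing assimilation): /p/ precedes the voiced obstruent /v/, so it voices to [b] by assimilation. /b/ precedes the voiceless obstruent /t/, so it devoices to [p] by assimilation. /fiepvabtesof/ → fiebvaptesof.
Rule 4 (stop-cluster i-epenthesis): /p/ and /t/ form a stop–stop cluster, so [i] is inserted between them. /fiebvaptesof/ → fiebvapitesof.
Rule 5 (final a-epenthesis): the form ends in the consonant /f/, so [a] is inserted word-finally. /fiebvapitesof/ → fiebvapitesofa.

fiebvapitesofa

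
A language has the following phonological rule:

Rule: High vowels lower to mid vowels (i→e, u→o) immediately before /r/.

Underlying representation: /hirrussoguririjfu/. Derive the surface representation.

/i/ is a high vowel immediately before /r/, so it lowers to [e].
/u/ is a high vowel immediately before /r/, so it lowers to [o].
/i/ is a high vowel immediately before /r/, so it lowers to [e].
The other instances of /u/, /i/ do not occur in the required environment and remain unchanged.
Surface form: [herrussogorerijfu].

herrussogorerijfu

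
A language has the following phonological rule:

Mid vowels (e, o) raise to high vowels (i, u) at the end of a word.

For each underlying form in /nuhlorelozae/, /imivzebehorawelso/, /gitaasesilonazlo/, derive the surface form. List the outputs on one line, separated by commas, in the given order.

nuhlorelozai, imivzebehorawelsu, gitaasesilonazlu

/nuhlorelozae/: /e/ is a mid vowel in word-final position, so it raises to [i]. → [nuhlorelozai].
/imivzebehorawelso/: /o/ is a mid vowel in word-final position, so it raises to [u]. → [imivzebehorawelsu].
/gitaasesilonazlo/: /o/ is a mid vowel in word-final position, so it raises to [u]. → [gitaasesilonazlu].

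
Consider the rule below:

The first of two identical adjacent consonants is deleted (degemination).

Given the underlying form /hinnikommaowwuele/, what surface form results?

hinikomaowuele

/nn/ is a geminate; the first /n/ deletes.
/mm/ is a geminate; the first /m/ deletes.
/ww/ is a geminate; the first /w/ deletes.
The other instances of /h/, /n/, /k/, /m/, /w/, /l/ do not occur in the required environment and remain unchanged.
Surface form: [hinikomaowuele].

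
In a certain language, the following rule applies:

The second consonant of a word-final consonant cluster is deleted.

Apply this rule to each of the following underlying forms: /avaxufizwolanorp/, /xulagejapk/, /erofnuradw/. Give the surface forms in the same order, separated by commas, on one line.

avaxufizwolanor, xulagejap, erofnurad

/avaxufizwolanorp/: /p/ is the second consonant of a word-final cluster /rp/, so it deletes. → [avaxufizwolanor].
/xulagejapk/: /k/ is the second consonant of a word-final cluster /pk/, so it deletes. → [xulagejap].
/erofnuradw/: /w/ is the second consonant of a word-final cluster /dw/, so it deletes. → [erofnurad].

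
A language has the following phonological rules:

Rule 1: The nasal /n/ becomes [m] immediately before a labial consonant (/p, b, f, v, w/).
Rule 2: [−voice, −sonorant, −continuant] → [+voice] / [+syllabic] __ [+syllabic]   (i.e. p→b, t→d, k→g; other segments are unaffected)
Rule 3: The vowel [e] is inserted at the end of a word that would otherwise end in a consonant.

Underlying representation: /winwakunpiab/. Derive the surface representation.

Rule 1 (nasal place assimilation): /n/ precedes the labial consonant /w/, so it assimilates in place to [m]. /n/ precedes the labial consonant /p/, so it assimilates in place to [m]. /winwakunpiab/ → wimwakumpiab.
Rule 2 (intervocalic voicing): /k/ is a voiceless stop between vowels /a/ and /u/, so it voices to [g]. /wimwakumpiab/ → wimwagumpiab.
Rule 3 (final e-epenthesis): the form ends in the consonant /b/, so [e] is inserted word-finally. /wimwagumpiab/ → wimwagumpiabe.

wimwagumpiabe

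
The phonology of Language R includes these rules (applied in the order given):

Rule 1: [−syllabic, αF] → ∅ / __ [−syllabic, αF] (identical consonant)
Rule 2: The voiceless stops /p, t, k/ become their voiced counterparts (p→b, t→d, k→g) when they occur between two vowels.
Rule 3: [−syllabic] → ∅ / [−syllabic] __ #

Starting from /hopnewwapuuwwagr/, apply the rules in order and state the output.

hopnewabuuwag

Rule 1 (degemination): /ww/ is a geminate; the first /w/ deletes. /ww/ is a geminate; the first /w/ deletes. /hopnewwapuuwwagr/ → hopnewapuuwagr.
Rule 2 (intervocalic voicing): /p/ is a voiceless stop between vowels /a/ and /u/, so it voices to [b]. /hopnewapuuwagr/ → hopnewabuuwagr.
Rule 3 (final cluster simplification): /r/ is the second consonant of a word-final cluster /gr/, so it deletes. /hopnewabuuwagr/ → hopnewabuuwag.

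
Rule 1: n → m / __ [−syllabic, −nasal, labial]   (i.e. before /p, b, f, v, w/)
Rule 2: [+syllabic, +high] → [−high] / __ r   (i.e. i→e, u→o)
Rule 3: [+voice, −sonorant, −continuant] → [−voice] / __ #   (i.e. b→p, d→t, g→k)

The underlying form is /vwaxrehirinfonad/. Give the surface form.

Rule 1 (nasal place assimilation): /n/ precedes the labial consonant /f/, so it assimilates in place to [m]. /vwaxrehirinfonad/ → vwaxrehirimfonad.
Rule 2 (pre-rhotic lowering): /i/ is a high vowel immediately before /r/, so it lowers to [e]. /vwaxrehirimfonad/ → vwaxreherimfonad.
Rule 3 (final devoicing): /d/ is a voiced stop in word-final position, so it devoices to [t]. /vwaxreherimfonad/ → vwaxreherimfonat.

vwaxreherimfonat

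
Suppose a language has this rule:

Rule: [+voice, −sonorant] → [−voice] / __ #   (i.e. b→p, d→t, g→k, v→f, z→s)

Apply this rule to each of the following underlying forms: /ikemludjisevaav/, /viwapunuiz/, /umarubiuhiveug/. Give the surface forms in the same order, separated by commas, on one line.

ikemludjisevaaf, viwapunuis, umarubiuhiveuk

/ikemludjisevaav/: /v/ is a voiced obstruent in word-final position, so it devoices to [f]. → [ikemludjisevaaf].
/viwapunuiz/: /z/ is a voiced obstruent in word-final position, so it devoices to [s]. → [viwapunuis].
/umarubiuhiveug/: /g/ is a voiced obstruent in word-final position, so it devoices to [k]. → [umarubiuhiveuk].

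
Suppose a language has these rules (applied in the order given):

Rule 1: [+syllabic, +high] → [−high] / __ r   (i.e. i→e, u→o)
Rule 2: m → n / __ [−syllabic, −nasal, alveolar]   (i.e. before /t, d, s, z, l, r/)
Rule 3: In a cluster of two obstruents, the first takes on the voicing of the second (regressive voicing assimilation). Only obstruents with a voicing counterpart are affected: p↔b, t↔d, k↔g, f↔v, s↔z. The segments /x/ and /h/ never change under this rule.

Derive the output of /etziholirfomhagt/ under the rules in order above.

edziholerfomhakt

Rule 1 (pre-rhotic lowering): /i/ is a high vowel immediately before /r/, so it lowers to [e]. /etziholirfomhagt/ → etziholerfomhagt.
Rule 2 (nasal place assimilation): no segment meets the environment; /etziholerfomhagt/ is unchanged.
Rule 3 (regressive voicing assimilation): /t/ precedes the voiced obstruent /z/, so it voices to [d] by assimilation. /g/ precedes the voiceless obstruent /t/, so it devoices to [k] by assimilation. /etziholerfomhagt/ → edziholerfomhakt.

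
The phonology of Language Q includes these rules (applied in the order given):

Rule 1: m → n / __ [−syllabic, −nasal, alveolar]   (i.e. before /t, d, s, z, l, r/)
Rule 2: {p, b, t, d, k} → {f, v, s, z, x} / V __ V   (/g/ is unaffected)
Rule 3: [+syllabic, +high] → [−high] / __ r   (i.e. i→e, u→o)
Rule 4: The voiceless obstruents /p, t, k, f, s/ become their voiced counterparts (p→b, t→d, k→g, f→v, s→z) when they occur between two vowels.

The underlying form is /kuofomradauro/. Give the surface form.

Rule 1 (nasal place assimilation): /m/ precedes the alveolar consonant /r/, so it assimilates in place to [n]. /kuofomradauro/ → kuofonradauro.
Rule 2 (intervocalic spirantization): /d/ is a stop between vowels /a/ and /a/, so it spirantizes to the fricative [z]. /kuofonradauro/ → kuofonrazauro.
Rule 3 (pre-rhotic lowering): /u/ is a high vowel immediately before /r/, so it lowers to [o]. /kuofonrazauro/ → kuofonrazaoro.
Rule 4 (intervocalic voicing): /f/ is a voiceless obstruent between vowels /o/ and /o/, so it voices to [v]. /kuofonrazaoro/ → kuovonrazaoro.

kuovonrazaoro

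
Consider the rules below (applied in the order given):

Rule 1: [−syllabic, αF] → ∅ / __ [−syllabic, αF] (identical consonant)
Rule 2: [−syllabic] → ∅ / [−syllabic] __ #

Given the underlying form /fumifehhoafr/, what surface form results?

fumifehoaf

Rule 1 (degemination): /hh/ is a geminate; the first /h/ deletes. /fumifehhoafr/ → fumifehoafr.
Rule 2 (final cluster simplification): /r/ is the second consonant of a word-final cluster /fr/, so it deletes. /fumifehoafr/ → fumifehoaf.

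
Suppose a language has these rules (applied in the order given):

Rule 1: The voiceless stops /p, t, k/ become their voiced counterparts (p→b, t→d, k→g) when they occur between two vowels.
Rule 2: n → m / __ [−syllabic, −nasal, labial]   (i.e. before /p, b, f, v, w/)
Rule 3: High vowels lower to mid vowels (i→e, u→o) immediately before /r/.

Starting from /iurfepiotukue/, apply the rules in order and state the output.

Rule 1 (intervocalic voicing): /p/ is a voiceless stop between vowels /e/ and /i/, so it voices to [b]. /t/ is a voiceless stop between vowels /o/ and /u/, so it voices to [d]. /k/ is a voiceless stop between vowels /u/ and /u/, so it voices to [g]. /iurfepiotukue/ → iurfebiodugue.
Rule 2 (nasal place assimilation): no segment meets the environment; /iurfebiodugue/ is unchanged.
Rule 3 (pre-rhotic lowering): /u/ is a high vowel immediately before /r/, so it lowers to [o]. /iurfebiodugue/ → iorfebiodugue.

iorfebiodugue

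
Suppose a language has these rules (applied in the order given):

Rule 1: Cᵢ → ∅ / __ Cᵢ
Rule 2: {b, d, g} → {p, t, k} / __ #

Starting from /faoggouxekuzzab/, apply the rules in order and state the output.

Rule 1 (degemination): /gg/ is a geminate; the first /g/ deletes. /zz/ is a geminate; the first /z/ deletes. /faoggouxekuzzab/ → faogouxekuzab.
Rule 2 (final devoicing): /b/ is a voiced stop in word-final position, so it devoices to [p]. /faogouxekuzab/ → faogouxekuzap.

faogouxekuzap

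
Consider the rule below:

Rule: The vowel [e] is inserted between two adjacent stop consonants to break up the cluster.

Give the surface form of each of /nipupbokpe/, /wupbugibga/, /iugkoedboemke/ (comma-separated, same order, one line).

/nipupbokpe/: /p/ and /b/ form a stop–stop cluster, so [e] is inserted between them. /k/ and /p/ form a stop–stop cluster, so [e] is inserted between them. → [nipupebokepe].
/wupbugibga/: /p/ and /b/ form a stop–stop cluster, so [e] is inserted between them. /b/ and /g/ form a stop–stop cluster, so [e] is inserted between them. → [wupebugibega].
/iugkoedboemke/: /g/ and /k/ form a stop–stop cluster, so [e] is inserted between them. /d/ and /b/ form a stop–stop cluster, so [e] is inserted between them. → [iugekoedeboemke].

nipupebokepe, wupebugibega, iugekoedeboemke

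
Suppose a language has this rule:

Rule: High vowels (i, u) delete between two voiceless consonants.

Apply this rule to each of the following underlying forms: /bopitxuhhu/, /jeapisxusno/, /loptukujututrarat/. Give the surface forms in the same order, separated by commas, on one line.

boptxhhu, jeapsxsno, loptkujuttrarat

/bopitxuhhu/: /i/ is a high vowel flanked by voiceless consonants /p/ and /t/, so it deletes. /u/ is a high vowel flanked by voiceless consonants /x/ and /h/, so it deletes. → [boptxhhu].
/jeapisxusno/: /i/ is a high vowel flanked by voiceless consonants /p/ and /s/, so it deletes. /u/ is a high vowel flanked by voiceless consonants /x/ and /s/, so it deletes. → [jeapsxsno].
/loptukujututrarat/: /u/ is a high vowel flanked by voiceless consonants /t/ and /k/, so it deletes. /u/ is a high vowel flanked by voiceless consonants /t/ and /t/, so it deletes. → [loptkujuttrarat].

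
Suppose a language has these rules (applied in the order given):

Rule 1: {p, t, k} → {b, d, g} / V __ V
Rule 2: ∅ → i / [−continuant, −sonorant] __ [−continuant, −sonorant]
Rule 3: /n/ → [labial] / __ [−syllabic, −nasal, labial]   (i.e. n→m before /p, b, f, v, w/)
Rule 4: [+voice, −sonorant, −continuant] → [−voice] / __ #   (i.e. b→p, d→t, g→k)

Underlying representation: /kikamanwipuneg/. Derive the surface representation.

kigamamwibunek

Rule 1 (intervocalic voicing): /k/ is a voiceless stop between vowels /i/ and /a/, so it voices to [g]. /p/ is a voiceless stop between vowels /i/ and /u/, so it voices to [b]. /kikamanwipuneg/ → kigamanwibuneg.
Rule 2 (stop-cluster i-epenthesis): no segment meets the environment; /kigamanwibuneg/ is unchanged.
Rule 3 (nasal place assimilation): /n/ precedes the labial consonant /w/, so it assimilates in place to [m]. /kigamanwibuneg/ → kigamamwibuneg.
Rule 4 (final devoicing): /g/ is a voiced stop in word-final position, so it devoices to [k]. /kigamamwibuneg/ → kigamamwibunek.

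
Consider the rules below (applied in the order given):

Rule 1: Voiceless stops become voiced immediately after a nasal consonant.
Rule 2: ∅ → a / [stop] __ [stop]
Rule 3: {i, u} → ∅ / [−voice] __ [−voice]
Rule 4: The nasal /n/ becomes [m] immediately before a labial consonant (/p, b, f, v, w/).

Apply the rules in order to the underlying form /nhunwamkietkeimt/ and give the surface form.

Rule 1 (post-nasal voicing): /k/ is a voiceless stop immediately after the nasal /m/, so it voices to [g]. /t/ is a voiceless stop immediately after the nasal /m/, so it voices to [d]. /nhunwamkietkeimt/ → nhunwamgietkeimd.
Rule 2 (stop-cluster a-epenthesis): /t/ and /k/ form a stop–stop cluster, so [a] is inserted between them. /nhunwamgietkeimd/ → nhunwamgietakeimd.
Rule 3 (high vowel syncope): no segment meets the environment; /nhunwamgietakeimd/ is unchanged.
Rule 4 (nasal place assimilation): /n/ precedes the labial consonant /w/, so it assimilates in place to [m]. /nhunwamgietakeimd/ → nhumwamgietakeimd.

nhumwamgietakeimd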